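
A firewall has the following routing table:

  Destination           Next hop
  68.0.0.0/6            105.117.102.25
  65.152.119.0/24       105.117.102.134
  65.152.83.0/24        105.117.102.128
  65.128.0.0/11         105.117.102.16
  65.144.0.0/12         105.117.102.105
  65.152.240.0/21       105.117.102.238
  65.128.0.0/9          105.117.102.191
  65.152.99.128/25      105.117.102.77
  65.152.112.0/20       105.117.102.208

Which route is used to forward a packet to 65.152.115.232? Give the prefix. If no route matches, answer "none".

65.152.112.0/20

Entries matching 65.152.115.232:
  65.128.0.0/9 (65.128.0.0 - 65.255.255.255)
  65.128.0.0/11 (65.128.0.0 - 65.159.255.255)
  65.144.0.0/12 (65.144.0.0 - 65.159.255.255)
  65.152.112.0/20 (65.152.112.0 - 65.152.127.255)
Most specific is 65.152.112.0/20.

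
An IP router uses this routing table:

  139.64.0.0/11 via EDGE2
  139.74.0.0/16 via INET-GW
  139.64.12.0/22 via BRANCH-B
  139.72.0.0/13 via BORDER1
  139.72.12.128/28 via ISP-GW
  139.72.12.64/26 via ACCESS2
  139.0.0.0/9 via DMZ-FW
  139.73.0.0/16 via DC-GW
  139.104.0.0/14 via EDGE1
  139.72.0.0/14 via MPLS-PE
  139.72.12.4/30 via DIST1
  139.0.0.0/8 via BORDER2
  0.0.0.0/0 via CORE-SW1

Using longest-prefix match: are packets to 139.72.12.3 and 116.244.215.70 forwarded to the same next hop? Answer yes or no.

139.72.12.3: longest match 139.72.0.0/14 -> MPLS-PE
116.244.215.70: longest match 0.0.0.0/0 -> CORE-SW1

no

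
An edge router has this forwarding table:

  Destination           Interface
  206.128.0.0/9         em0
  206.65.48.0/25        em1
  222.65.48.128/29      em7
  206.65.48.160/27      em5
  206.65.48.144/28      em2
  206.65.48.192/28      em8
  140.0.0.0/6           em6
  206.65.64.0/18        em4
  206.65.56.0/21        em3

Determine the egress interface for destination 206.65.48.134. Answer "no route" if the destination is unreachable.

No entry's prefix contains 206.65.48.134; there is no default route.

no route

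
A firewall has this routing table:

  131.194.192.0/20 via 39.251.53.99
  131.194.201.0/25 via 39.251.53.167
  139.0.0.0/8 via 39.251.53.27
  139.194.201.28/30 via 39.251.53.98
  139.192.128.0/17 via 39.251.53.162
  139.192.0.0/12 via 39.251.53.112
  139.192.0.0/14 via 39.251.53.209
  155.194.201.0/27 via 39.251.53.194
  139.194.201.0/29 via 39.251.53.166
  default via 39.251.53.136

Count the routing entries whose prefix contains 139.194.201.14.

Prefixes containing 139.194.201.14:
  0.0.0.0/0 (default, matches everything)
  139.0.0.0/8 (139.0.0.0 - 139.255.255.255)
  139.192.0.0/12 (139.192.0.0 - 139.207.255.255)
  139.192.0.0/14 (139.192.0.0 - 139.195.255.255)
Total matching entries: 4.

4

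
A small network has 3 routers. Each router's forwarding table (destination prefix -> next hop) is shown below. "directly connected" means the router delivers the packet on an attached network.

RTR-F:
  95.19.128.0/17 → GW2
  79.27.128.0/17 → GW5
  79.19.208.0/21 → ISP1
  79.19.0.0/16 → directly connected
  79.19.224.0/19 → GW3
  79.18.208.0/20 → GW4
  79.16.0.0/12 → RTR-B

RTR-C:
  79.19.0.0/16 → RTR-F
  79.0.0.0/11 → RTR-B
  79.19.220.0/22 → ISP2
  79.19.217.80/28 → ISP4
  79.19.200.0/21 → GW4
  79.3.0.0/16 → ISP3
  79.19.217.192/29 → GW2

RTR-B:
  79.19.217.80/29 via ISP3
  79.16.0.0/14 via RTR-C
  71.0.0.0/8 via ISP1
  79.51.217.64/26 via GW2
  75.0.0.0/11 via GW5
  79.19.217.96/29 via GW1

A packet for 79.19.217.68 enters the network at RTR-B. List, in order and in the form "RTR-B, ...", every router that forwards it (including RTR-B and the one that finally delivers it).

RTR-B, RTR-C, RTR-F

At RTR-B: longest match for 79.19.217.68 is 79.16.0.0/14 -> RTR-C
At RTR-C: longest match for 79.19.217.68 is 79.19.0.0/16 -> RTR-F
At RTR-F: longest match for 79.19.217.68 is 79.19.0.0/16 -> directly connected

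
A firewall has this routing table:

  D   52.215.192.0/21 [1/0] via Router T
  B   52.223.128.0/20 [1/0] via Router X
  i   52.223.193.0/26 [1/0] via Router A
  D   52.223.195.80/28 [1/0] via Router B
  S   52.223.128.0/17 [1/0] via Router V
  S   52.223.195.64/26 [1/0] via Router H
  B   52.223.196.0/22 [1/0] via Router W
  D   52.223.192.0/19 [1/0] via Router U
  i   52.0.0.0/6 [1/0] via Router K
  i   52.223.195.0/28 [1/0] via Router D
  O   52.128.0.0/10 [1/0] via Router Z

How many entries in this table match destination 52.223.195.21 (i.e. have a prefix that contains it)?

Prefixes containing 52.223.195.21:
  52.0.0.0/6 (52.0.0.0 - 55.255.255.255)
  52.223.128.0/17 (52.223.128.0 - 52.223.255.255)
  52.223.192.0/19 (52.223.192.0 - 52.223.223.255)
Total matching entries: 3.

3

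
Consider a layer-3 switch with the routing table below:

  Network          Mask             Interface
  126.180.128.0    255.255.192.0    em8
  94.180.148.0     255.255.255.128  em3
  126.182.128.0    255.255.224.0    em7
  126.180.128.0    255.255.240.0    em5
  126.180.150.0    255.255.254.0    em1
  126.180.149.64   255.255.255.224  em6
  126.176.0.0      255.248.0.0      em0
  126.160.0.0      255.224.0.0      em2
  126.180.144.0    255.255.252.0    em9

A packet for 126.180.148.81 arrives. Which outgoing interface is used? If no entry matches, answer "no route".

em8

Routes whose prefix contains 126.180.148.81:
  126.160.0.0/11 (126.160.0.0 - 126.191.255.255) -> em2
  126.176.0.0/13 (126.176.0.0 - 126.183.255.255) -> em0
  126.180.128.0/18 (126.180.128.0 - 126.180.191.255) -> em8
More-specific entries that do NOT match:
  126.180.149.64/27 (126.180.149.64 - 126.180.149.95) does not contain 126.180.148.81
  94.180.148.0/25 (94.180.148.0 - 94.180.148.127) does not contain 126.180.148.81
  126.180.150.0/23 (126.180.150.0 - 126.180.151.255) does not contain 126.180.148.81
  126.180.144.0/22 (126.180.144.0 - 126.180.147.255) does not contain 126.180.148.81
  126.180.128.0/20 (126.180.128.0 - 126.180.143.255) does not contain 126.180.148.81
  126.182.128.0/19 (126.182.128.0 - 126.182.159.255) does not contain 126.180.148.81
Longest matching prefix is /18 -> interface em8.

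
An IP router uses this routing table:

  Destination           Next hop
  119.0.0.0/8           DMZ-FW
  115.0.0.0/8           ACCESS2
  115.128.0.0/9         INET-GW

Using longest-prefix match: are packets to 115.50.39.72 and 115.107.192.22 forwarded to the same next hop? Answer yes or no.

115.50.39.72: longest match 115.0.0.0/8 -> ACCESS2
115.107.192.22: longest match 115.0.0.0/8 -> ACCESS2

yes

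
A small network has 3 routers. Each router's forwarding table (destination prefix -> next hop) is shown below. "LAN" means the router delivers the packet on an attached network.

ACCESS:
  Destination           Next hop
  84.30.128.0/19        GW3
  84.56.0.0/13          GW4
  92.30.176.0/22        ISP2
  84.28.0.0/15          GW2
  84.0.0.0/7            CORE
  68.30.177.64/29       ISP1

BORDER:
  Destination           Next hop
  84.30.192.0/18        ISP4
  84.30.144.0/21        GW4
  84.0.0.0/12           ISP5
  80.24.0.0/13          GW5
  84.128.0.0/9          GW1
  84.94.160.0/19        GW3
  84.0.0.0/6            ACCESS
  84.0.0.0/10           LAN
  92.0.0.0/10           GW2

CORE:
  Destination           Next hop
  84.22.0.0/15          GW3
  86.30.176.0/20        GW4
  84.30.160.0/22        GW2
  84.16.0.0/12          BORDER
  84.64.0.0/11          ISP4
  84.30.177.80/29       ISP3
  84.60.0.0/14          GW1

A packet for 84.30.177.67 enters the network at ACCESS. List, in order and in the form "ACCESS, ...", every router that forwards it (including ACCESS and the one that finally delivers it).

ACCESS, CORE, BORDER

At ACCESS: longest match for 84.30.177.67 is 84.0.0.0/7 -> CORE
At CORE: longest match for 84.30.177.67 is 84.16.0.0/12 -> BORDER
At BORDER: longest match for 84.30.177.67 is 84.0.0.0/10 -> LAN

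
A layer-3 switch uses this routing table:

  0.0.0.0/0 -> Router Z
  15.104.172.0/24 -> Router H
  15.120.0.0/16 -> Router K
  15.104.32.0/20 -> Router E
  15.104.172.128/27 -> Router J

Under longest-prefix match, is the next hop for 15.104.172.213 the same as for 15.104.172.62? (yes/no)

15.104.172.213: longest match 15.104.172.0/24 -> Router H
15.104.172.62: longest match 15.104.172.0/24 -> Router H

yes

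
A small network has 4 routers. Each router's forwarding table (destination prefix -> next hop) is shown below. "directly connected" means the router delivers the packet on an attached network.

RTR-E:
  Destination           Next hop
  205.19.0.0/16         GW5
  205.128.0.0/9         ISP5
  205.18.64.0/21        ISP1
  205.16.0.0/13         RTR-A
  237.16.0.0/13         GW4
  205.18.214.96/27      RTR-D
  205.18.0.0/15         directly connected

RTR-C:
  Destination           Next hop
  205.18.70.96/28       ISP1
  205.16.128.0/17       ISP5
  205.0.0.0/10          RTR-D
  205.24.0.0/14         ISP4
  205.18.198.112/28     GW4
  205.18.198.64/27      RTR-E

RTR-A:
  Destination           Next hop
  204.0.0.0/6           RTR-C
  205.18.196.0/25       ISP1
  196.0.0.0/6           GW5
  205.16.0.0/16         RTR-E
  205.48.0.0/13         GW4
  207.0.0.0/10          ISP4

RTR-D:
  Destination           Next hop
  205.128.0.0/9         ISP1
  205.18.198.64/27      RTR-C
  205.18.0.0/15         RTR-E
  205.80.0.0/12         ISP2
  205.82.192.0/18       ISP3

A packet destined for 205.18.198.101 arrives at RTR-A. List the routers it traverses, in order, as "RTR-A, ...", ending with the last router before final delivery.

At RTR-A: longest match for 205.18.198.101 is 204.0.0.0/6 -> RTR-C
At RTR-C: longest match for 205.18.198.101 is 205.0.0.0/10 -> RTR-D
At RTR-D: longest match for 205.18.198.101 is 205.18.0.0/15 -> RTR-E
At RTR-E: longest match for 205.18.198.101 is 205.18.0.0/15 -> directly connected

RTR-A, RTR-C, RTR-D, RTR-E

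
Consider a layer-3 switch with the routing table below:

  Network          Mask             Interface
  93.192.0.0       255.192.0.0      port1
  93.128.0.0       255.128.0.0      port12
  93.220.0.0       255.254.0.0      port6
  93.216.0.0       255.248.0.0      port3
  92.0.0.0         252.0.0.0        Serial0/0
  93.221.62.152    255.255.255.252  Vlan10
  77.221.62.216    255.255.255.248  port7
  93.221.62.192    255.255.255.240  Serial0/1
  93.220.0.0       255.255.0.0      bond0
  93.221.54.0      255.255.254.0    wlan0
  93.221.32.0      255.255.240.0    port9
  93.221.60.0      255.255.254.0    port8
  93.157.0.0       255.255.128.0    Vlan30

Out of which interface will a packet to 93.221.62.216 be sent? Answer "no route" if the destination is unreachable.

port6

Routes whose prefix contains 93.221.62.216:
  92.0.0.0/6 (92.0.0.0 - 95.255.255.255) -> Serial0/0
  93.128.0.0/9 (93.128.0.0 - 93.255.255.255) -> port12
  93.192.0.0/10 (93.192.0.0 - 93.255.255.255) -> port1
  93.216.0.0/13 (93.216.0.0 - 93.223.255.255) -> port3
  93.220.0.0/15 (93.220.0.0 - 93.221.255.255) -> port6
More-specific entries that do NOT match:
  93.221.62.152/30 (93.221.62.152 - 93.221.62.155) does not contain 93.221.62.216
  77.221.62.216/29 (77.221.62.216 - 77.221.62.223) does not contain 93.221.62.216
  93.221.62.192/28 (93.221.62.192 - 93.221.62.207) does not contain 93.221.62.216
  93.221.54.0/23 (93.221.54.0 - 93.221.55.255) does not contain 93.221.62.216
  93.221.60.0/23 (93.221.60.0 - 93.221.61.255) does not contain 93.221.62.216
  93.221.32.0/20 (93.221.32.0 - 93.221.47.255) does not contain 93.221.62.216
  93.157.0.0/17 (93.157.0.0 - 93.157.127.255) does not contain 93.221.62.216
  93.220.0.0/16 (93.220.0.0 - 93.220.255.255) does not contain 93.221.62.216
Longest matching prefix is /15 -> interface port6.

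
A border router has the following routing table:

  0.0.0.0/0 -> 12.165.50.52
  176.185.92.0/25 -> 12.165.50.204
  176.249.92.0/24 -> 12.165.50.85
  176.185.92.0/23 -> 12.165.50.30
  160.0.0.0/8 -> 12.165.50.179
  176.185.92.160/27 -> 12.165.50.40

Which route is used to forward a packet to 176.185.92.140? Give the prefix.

176.185.92.0/23

Entries matching 176.185.92.140:
  0.0.0.0/0 (default, matches everything)
  176.185.92.0/23 (176.185.92.0 - 176.185.93.255)
Most specific is 176.185.92.0/23.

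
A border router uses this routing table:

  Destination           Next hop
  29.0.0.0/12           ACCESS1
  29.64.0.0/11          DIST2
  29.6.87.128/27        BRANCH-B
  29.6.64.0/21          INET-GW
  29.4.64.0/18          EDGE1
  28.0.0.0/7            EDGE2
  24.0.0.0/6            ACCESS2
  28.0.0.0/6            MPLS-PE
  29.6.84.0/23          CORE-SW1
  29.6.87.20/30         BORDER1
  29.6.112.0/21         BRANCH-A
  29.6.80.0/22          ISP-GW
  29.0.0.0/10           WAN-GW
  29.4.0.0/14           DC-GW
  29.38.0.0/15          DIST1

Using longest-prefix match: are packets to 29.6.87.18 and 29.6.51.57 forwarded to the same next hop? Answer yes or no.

yes

29.6.87.18: longest match 29.4.0.0/14 -> DC-GW
29.6.51.57: longest match 29.4.0.0/14 -> DC-GW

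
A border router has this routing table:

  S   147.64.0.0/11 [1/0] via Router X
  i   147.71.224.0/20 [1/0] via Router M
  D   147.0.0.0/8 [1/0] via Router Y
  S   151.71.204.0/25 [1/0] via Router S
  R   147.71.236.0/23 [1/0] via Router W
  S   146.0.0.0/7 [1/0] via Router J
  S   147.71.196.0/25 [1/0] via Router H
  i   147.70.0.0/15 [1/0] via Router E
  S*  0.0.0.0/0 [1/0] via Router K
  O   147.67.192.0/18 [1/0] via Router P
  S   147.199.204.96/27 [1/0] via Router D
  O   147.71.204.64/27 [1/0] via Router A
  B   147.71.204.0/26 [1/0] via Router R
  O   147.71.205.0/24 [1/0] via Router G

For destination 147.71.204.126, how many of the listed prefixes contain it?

5

Prefixes containing 147.71.204.126:
  0.0.0.0/0 (default, matches everything)
  146.0.0.0/7 (146.0.0.0 - 147.255.255.255)
  147.0.0.0/8 (147.0.0.0 - 147.255.255.255)
  147.64.0.0/11 (147.64.0.0 - 147.95.255.255)
  147.70.0.0/15 (147.70.0.0 - 147.71.255.255)
Total matching entries: 5.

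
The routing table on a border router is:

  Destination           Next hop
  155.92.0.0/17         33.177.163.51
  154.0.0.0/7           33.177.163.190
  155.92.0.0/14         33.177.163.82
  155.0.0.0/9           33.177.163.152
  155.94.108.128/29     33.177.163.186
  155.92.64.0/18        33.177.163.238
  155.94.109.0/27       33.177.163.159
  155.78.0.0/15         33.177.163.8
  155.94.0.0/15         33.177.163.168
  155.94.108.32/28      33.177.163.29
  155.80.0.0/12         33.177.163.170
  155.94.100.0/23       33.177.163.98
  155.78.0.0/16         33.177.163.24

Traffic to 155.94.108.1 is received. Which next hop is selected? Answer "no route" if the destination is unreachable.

33.177.163.168

Routes whose prefix contains 155.94.108.1:
  154.0.0.0/7 (154.0.0.0 - 155.255.255.255) -> 33.177.163.190
  155.0.0.0/9 (155.0.0.0 - 155.127.255.255) -> 33.177.163.152
  155.80.0.0/12 (155.80.0.0 - 155.95.255.255) -> 33.177.163.170
  155.92.0.0/14 (155.92.0.0 - 155.95.255.255) -> 33.177.163.82
  155.94.0.0/15 (155.94.0.0 - 155.95.255.255) -> 33.177.163.168
More-specific entries that do NOT match:
  155.94.108.128/29 (155.94.108.128 - 155.94.108.135) does not contain 155.94.108.1
  155.94.108.32/28 (155.94.108.32 - 155.94.108.47) does not contain 155.94.108.1
  155.94.109.0/27 (155.94.109.0 - 155.94.109.31) does not contain 155.94.108.1
  155.94.100.0/23 (155.94.100.0 - 155.94.101.255) does not contain 155.94.108.1
  155.92.64.0/18 (155.92.64.0 - 155.92.127.255) does not contain 155.94.108.1
  155.92.0.0/17 (155.92.0.0 - 155.92.127.255) does not contain 155.94.108.1
  155.78.0.0/16 (155.78.0.0 - 155.78.255.255) does not contain 155.94.108.1
Longest matching prefix is /15 -> next hop 33.177.163.168.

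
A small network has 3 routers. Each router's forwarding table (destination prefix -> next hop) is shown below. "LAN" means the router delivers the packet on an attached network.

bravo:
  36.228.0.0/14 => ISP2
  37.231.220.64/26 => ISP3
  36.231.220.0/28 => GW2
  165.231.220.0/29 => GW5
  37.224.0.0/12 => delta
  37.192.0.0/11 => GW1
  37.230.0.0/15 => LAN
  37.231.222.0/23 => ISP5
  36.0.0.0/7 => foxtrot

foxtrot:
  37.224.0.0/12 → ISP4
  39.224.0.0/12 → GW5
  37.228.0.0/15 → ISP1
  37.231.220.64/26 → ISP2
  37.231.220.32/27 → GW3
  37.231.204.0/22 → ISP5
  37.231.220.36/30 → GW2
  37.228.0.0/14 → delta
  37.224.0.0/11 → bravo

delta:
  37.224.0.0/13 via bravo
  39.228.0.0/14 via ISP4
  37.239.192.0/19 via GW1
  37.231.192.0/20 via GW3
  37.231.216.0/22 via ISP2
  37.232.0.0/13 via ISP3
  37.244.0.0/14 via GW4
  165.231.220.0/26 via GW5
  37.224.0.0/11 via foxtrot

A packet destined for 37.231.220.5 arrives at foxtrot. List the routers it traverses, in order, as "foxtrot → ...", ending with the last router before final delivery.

At foxtrot: longest match for 37.231.220.5 is 37.228.0.0/14 -> delta
At delta: longest match for 37.231.220.5 is 37.224.0.0/13 -> bravo
At bravo: longest match for 37.231.220.5 is 37.230.0.0/15 -> LAN

foxtrot → delta → bravo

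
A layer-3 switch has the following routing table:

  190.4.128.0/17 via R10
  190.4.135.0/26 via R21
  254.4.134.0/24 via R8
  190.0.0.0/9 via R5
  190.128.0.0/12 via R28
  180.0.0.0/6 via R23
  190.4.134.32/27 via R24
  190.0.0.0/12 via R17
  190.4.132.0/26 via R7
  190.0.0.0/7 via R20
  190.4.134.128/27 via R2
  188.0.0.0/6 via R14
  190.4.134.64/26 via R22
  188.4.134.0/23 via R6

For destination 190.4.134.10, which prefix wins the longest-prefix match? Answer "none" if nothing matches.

Entries matching 190.4.134.10:
  188.0.0.0/6 (188.0.0.0 - 191.255.255.255)
  190.0.0.0/7 (190.0.0.0 - 191.255.255.255)
  190.0.0.0/9 (190.0.0.0 - 190.127.255.255)
  190.0.0.0/12 (190.0.0.0 - 190.15.255.255)
  190.4.128.0/17 (190.4.128.0 - 190.4.255.255)
Most specific is 190.4.128.0/17.

190.4.128.0/17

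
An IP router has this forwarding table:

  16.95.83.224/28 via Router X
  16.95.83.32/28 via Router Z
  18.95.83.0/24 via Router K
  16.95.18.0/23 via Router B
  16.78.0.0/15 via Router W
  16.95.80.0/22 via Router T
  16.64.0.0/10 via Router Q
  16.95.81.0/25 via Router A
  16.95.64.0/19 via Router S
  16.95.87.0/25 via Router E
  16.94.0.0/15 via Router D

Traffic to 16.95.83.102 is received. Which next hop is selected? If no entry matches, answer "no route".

Routes whose prefix contains 16.95.83.102:
  16.64.0.0/10 (16.64.0.0 - 16.127.255.255) -> Router Q
  16.94.0.0/15 (16.94.0.0 - 16.95.255.255) -> Router D
  16.95.64.0/19 (16.95.64.0 - 16.95.95.255) -> Router S
  16.95.80.0/22 (16.95.80.0 - 16.95.83.255) -> Router T
More-specific entries that do NOT match:
  16.95.83.224/28 (16.95.83.224 - 16.95.83.239) does not contain 16.95.83.102
  16.95.83.32/28 (16.95.83.32 - 16.95.83.47) does not contain 16.95.83.102
  16.95.81.0/25 (16.95.81.0 - 16.95.81.127) does not contain 16.95.83.102
  16.95.87.0/25 (16.95.87.0 - 16.95.87.127) does not contain 16.95.83.102
  18.95.83.0/24 (18.95.83.0 - 18.95.83.255) does not contain 16.95.83.102
  16.95.18.0/23 (16.95.18.0 - 16.95.19.255) does not contain 16.95.83.102
Longest matching prefix is /22 -> next hop Router T.

Router T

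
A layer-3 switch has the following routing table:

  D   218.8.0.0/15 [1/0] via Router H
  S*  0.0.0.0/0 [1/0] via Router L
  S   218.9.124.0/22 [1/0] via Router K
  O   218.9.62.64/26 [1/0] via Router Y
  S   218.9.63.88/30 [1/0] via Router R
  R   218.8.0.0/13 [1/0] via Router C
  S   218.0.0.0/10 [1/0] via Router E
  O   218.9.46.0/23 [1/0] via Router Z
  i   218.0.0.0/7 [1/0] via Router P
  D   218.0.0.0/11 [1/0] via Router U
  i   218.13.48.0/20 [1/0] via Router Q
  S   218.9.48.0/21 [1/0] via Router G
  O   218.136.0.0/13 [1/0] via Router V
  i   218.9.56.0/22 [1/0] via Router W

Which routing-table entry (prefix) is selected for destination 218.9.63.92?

218.8.0.0/15

Entries matching 218.9.63.92:
  0.0.0.0/0 (default, matches everything)
  218.0.0.0/7 (218.0.0.0 - 219.255.255.255)
  218.0.0.0/10 (218.0.0.0 - 218.63.255.255)
  218.0.0.0/11 (218.0.0.0 - 218.31.255.255)
  218.8.0.0/13 (218.8.0.0 - 218.15.255.255)
  218.8.0.0/15 (218.8.0.0 - 218.9.255.255)
Most specific is 218.8.0.0/15.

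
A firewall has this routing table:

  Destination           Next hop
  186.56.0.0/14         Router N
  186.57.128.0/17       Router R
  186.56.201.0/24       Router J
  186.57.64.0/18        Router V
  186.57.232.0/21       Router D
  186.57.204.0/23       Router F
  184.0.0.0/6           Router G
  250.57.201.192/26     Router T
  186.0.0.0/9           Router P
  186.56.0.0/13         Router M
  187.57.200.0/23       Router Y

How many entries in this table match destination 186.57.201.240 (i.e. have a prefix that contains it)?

5

Prefixes containing 186.57.201.240:
  184.0.0.0/6 (184.0.0.0 - 187.255.255.255)
  186.0.0.0/9 (186.0.0.0 - 186.127.255.255)
  186.56.0.0/13 (186.56.0.0 - 186.63.255.255)
  186.56.0.0/14 (186.56.0.0 - 186.59.255.255)
  186.57.128.0/17 (186.57.128.0 - 186.57.255.255)
Total matching entries: 5.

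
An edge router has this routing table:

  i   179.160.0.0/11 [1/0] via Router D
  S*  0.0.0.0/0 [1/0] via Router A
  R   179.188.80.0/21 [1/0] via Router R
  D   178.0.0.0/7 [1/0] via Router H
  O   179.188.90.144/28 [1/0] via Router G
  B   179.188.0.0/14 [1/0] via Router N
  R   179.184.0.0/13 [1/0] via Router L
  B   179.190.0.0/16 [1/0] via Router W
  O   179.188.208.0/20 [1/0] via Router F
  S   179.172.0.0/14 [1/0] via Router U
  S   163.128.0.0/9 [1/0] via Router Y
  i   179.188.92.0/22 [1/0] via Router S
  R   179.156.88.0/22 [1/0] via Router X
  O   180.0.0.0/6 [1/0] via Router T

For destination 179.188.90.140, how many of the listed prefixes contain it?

Prefixes containing 179.188.90.140:
  0.0.0.0/0 (default, matches everything)
  178.0.0.0/7 (178.0.0.0 - 179.255.255.255)
  179.160.0.0/11 (179.160.0.0 - 179.191.255.255)
  179.184.0.0/13 (179.184.0.0 - 179.191.255.255)
  179.188.0.0/14 (179.188.0.0 - 179.191.255.255)
Total matching entries: 5.

5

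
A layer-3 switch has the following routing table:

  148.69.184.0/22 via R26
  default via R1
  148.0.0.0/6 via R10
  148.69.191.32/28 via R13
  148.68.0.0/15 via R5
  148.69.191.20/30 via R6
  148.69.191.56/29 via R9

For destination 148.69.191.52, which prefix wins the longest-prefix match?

Entries matching 148.69.191.52:
  0.0.0.0/0 (default, matches everything)
  148.0.0.0/6 (148.0.0.0 - 151.255.255.255)
  148.68.0.0/15 (148.68.0.0 - 148.69.255.255)
Most specific is 148.68.0.0/15.

148.68.0.0/15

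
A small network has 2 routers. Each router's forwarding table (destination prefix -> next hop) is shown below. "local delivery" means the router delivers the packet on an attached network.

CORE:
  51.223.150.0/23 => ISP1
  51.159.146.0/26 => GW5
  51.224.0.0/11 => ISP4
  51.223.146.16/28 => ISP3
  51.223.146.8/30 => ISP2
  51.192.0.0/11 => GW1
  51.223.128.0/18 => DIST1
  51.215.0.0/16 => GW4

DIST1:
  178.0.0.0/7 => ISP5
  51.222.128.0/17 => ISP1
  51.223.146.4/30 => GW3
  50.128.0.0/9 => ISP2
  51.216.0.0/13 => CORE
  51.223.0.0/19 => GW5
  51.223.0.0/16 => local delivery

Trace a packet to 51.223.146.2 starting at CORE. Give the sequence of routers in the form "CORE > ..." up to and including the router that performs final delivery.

CORE > DIST1

At CORE: longest match for 51.223.146.2 is 51.223.128.0/18 -> DIST1
At DIST1: longest match for 51.223.146.2 is 51.223.0.0/16 -> local delivery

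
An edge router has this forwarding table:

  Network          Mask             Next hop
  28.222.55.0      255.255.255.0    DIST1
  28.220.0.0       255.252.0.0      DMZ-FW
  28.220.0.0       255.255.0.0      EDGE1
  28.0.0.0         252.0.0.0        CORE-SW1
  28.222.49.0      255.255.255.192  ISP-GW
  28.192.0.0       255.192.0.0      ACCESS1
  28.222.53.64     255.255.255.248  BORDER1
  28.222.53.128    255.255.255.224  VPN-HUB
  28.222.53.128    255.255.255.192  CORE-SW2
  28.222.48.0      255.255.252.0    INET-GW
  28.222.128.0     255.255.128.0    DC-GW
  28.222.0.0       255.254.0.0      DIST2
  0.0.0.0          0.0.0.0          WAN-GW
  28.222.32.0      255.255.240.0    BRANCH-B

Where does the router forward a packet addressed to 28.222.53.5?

DIST2

Routes whose prefix contains 28.222.53.5:
  0.0.0.0/0 (default, matches everything) -> WAN-GW
  28.0.0.0/6 (28.0.0.0 - 31.255.255.255) -> CORE-SW1
  28.192.0.0/10 (28.192.0.0 - 28.255.255.255) -> ACCESS1
  28.220.0.0/14 (28.220.0.0 - 28.223.255.255) -> DMZ-FW
  28.222.0.0/15 (28.222.0.0 - 28.223.255.255) -> DIST2
More-specific entries that do NOT match:
  28.222.53.64/29 (28.222.53.64 - 28.222.53.71) does not contain 28.222.53.5
  28.222.53.128/27 (28.222.53.128 - 28.222.53.159) does not contain 28.222.53.5
  28.222.49.0/26 (28.222.49.0 - 28.222.49.63) does not contain 28.222.53.5
  28.222.53.128/26 (28.222.53.128 - 28.222.53.191) does not contain 28.222.53.5
  28.222.55.0/24 (28.222.55.0 - 28.222.55.255) does not contain 28.222.53.5
  28.222.48.0/22 (28.222.48.0 - 28.222.51.255) does not contain 28.222.53.5
  28.222.32.0/20 (28.222.32.0 - 28.222.47.255) does not contain 28.222.53.5
  28.222.128.0/17 (28.222.128.0 - 28.222.255.255) does not contain 28.222.53.5
  28.220.0.0/16 (28.220.0.0 - 28.220.255.255) does not contain 28.222.53.5
Longest matching prefix is /15 -> next hop DIST2.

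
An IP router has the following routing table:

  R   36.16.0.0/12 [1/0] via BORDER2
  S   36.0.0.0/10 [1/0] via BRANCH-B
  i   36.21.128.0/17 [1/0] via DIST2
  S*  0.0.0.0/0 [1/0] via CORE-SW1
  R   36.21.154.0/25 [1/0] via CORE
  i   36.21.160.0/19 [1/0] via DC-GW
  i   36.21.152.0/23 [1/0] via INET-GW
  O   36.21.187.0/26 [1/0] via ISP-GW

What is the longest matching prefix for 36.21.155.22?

Entries matching 36.21.155.22:
  0.0.0.0/0 (default, matches everything)
  36.0.0.0/10 (36.0.0.0 - 36.63.255.255)
  36.16.0.0/12 (36.16.0.0 - 36.31.255.255)
  36.21.128.0/17 (36.21.128.0 - 36.21.255.255)
Most specific is 36.21.128.0/17.

36.21.128.0/17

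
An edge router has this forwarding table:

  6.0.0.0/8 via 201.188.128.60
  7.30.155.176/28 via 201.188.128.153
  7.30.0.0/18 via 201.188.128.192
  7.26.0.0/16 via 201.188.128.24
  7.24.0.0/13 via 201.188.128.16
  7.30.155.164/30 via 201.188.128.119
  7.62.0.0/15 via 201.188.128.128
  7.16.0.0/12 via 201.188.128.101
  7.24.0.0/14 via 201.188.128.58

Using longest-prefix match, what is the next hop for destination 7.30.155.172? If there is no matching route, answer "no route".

Routes whose prefix contains 7.30.155.172:
  7.16.0.0/12 (7.16.0.0 - 7.31.255.255) -> 201.188.128.101
  7.24.0.0/13 (7.24.0.0 - 7.31.255.255) -> 201.188.128.16
More-specific entries that do NOT match:
  7.30.155.164/30 (7.30.155.164 - 7.30.155.167) does not contain 7.30.155.172
  7.30.155.176/28 (7.30.155.176 - 7.30.155.191) does not contain 7.30.155.172
  7.30.0.0/18 (7.30.0.0 - 7.30.63.255) does not contain 7.30.155.172
  7.26.0.0/16 (7.26.0.0 - 7.26.255.255) does not contain 7.30.155.172
  7.62.0.0/15 (7.62.0.0 - 7.63.255.255) does not contain 7.30.155.172
  7.24.0.0/14 (7.24.0.0 - 7.27.255.255) does not contain 7.30.155.172
Longest matching prefix is /13 -> next hop 201.188.128.16.

201.188.128.16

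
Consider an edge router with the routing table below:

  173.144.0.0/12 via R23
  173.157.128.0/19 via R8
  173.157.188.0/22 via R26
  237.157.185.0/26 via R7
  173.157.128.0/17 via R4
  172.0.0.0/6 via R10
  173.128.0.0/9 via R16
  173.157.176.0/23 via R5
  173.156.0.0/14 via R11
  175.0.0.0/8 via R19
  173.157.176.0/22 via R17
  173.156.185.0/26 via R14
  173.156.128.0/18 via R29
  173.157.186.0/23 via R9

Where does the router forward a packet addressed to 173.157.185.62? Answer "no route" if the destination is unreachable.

R4

Routes whose prefix contains 173.157.185.62:
  172.0.0.0/6 (172.0.0.0 - 175.255.255.255) -> R10
  173.128.0.0/9 (173.128.0.0 - 173.255.255.255) -> R16
  173.144.0.0/12 (173.144.0.0 - 173.159.255.255) -> R23
  173.156.0.0/14 (173.156.0.0 - 173.159.255.255) -> R11
  173.157.128.0/17 (173.157.128.0 - 173.157.255.255) -> R4
More-specific entries that do NOT match:
  237.157.185.0/26 (237.157.185.0 - 237.157.185.63) does not contain 173.157.185.62
  173.156.185.0/26 (173.156.185.0 - 173.156.185.63) does not contain 173.157.185.62
  173.157.176.0/23 (173.157.176.0 - 173.157.177.255) does not contain 173.157.185.62
  173.157.186.0/23 (173.157.186.0 - 173.157.187.255) does not contain 173.157.185.62
  173.157.188.0/22 (173.157.188.0 - 173.157.191.255) does not contain 173.157.185.62
  173.157.176.0/22 (173.157.176.0 - 173.157.179.255) does not contain 173.157.185.62
  173.157.128.0/19 (173.157.128.0 - 173.157.159.255) does not contain 173.157.185.62
  173.156.128.0/18 (173.156.128.0 - 173.156.191.255) does not contain 173.157.185.62
Longest matching prefix is /17 -> next hop R4.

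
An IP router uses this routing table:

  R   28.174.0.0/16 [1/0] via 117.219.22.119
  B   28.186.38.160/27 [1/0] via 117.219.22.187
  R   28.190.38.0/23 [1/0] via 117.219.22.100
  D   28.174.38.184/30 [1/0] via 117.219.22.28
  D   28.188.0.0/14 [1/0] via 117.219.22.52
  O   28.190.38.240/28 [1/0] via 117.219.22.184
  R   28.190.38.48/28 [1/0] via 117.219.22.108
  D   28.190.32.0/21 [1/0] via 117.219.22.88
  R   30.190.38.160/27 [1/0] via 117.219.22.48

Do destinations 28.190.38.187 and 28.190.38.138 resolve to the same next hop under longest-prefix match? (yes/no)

yes

28.190.38.187: longest match 28.190.38.0/23 -> 117.219.22.100
28.190.38.138: longest match 28.190.38.0/23 -> 117.219.22.100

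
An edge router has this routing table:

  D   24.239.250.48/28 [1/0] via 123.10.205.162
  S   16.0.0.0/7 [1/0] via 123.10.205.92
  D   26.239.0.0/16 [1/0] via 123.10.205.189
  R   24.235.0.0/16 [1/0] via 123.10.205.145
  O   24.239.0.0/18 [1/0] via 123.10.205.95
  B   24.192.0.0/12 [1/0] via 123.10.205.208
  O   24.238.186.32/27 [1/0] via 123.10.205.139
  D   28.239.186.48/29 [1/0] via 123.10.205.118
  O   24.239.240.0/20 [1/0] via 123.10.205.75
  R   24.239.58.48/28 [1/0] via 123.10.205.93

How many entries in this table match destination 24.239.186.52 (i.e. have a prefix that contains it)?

No listed prefix contains 24.239.186.52.
Total matching entries: 0.

0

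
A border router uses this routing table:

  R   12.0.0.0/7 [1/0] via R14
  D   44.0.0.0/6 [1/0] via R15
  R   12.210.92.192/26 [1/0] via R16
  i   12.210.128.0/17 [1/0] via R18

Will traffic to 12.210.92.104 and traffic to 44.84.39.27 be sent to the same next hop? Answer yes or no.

no

12.210.92.104: longest match 12.0.0.0/7 -> R14
44.84.39.27: longest match 44.0.0.0/6 -> R15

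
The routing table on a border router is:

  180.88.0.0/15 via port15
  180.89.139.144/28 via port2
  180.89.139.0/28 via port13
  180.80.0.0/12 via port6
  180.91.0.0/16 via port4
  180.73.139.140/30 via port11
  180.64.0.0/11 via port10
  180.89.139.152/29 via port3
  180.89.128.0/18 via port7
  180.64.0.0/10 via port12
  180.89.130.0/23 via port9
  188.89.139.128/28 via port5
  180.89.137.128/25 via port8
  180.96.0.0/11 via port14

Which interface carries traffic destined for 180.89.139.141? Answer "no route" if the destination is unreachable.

port7

Routes whose prefix contains 180.89.139.141:
  180.64.0.0/10 (180.64.0.0 - 180.127.255.255) -> port12
  180.64.0.0/11 (180.64.0.0 - 180.95.255.255) -> port10
  180.80.0.0/12 (180.80.0.0 - 180.95.255.255) -> port6
  180.88.0.0/15 (180.88.0.0 - 180.89.255.255) -> port15
  180.89.128.0/18 (180.89.128.0 - 180.89.191.255) -> port7
More-specific entries that do NOT match:
  180.73.139.140/30 (180.73.139.140 - 180.73.139.143) does not contain 180.89.139.141
  180.89.139.152/29 (180.89.139.152 - 180.89.139.159) does not contain 180.89.139.141
  180.89.139.144/28 (180.89.139.144 - 180.89.139.159) does not contain 180.89.139.141
  180.89.139.0/28 (180.89.139.0 - 180.89.139.15) does not contain 180.89.139.141
  188.89.139.128/28 (188.89.139.128 - 188.89.139.143) does not contain 180.89.139.141
  180.89.137.128/25 (180.89.137.128 - 180.89.137.255) does not contain 180.89.139.141
  180.89.130.0/23 (180.89.130.0 - 180.89.131.255) does not contain 180.89.139.141
Longest matching prefix is /18 -> interface port7.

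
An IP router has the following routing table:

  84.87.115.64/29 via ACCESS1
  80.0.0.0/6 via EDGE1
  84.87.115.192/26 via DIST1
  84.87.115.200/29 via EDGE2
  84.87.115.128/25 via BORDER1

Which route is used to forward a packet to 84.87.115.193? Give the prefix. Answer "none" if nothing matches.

84.87.115.192/26

Entries matching 84.87.115.193:
  84.87.115.128/25 (84.87.115.128 - 84.87.115.255)
  84.87.115.192/26 (84.87.115.192 - 84.87.115.255)
Most specific is 84.87.115.192/26.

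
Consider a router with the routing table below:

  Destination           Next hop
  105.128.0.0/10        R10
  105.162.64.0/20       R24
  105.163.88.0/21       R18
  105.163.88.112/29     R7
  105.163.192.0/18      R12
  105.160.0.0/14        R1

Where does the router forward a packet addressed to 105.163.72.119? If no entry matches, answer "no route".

Routes whose prefix contains 105.163.72.119:
  105.128.0.0/10 (105.128.0.0 - 105.191.255.255) -> R10
  105.160.0.0/14 (105.160.0.0 - 105.163.255.255) -> R1
More-specific entries that do NOT match:
  105.163.88.112/29 (105.163.88.112 - 105.163.88.119) does not contain 105.163.72.119
  105.163.88.0/21 (105.163.88.0 - 105.163.95.255) does not contain 105.163.72.119
  105.162.64.0/20 (105.162.64.0 - 105.162.79.255) does not contain 105.163.72.119
  105.163.192.0/18 (105.163.192.0 - 105.163.255.255) does not contain 105.163.72.119
Longest matching prefix is /14 -> next hop R1.

R1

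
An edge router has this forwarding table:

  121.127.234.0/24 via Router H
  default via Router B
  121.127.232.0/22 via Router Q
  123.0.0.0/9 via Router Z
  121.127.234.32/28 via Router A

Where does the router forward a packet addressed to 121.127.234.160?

Router H

Routes whose prefix contains 121.127.234.160:
  0.0.0.0/0 (default, matches everything) -> Router B
  121.127.232.0/22 (121.127.232.0 - 121.127.235.255) -> Router Q
  121.127.234.0/24 (121.127.234.0 - 121.127.234.255) -> Router H
More-specific entries that do NOT match:
  121.127.234.32/28 (121.127.234.32 - 121.127.234.47) does not contain 121.127.234.160
Longest matching prefix is /24 -> next hop Router H.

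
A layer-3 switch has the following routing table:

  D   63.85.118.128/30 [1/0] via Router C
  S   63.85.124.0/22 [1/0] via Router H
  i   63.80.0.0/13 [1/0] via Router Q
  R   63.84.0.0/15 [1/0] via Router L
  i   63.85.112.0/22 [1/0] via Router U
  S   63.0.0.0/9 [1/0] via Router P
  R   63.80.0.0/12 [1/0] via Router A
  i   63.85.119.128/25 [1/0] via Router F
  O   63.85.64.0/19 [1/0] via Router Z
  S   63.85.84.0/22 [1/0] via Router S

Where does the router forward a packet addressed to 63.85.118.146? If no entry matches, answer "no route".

Router L

Routes whose prefix contains 63.85.118.146:
  63.0.0.0/9 (63.0.0.0 - 63.127.255.255) -> Router P
  63.80.0.0/12 (63.80.0.0 - 63.95.255.255) -> Router A
  63.80.0.0/13 (63.80.0.0 - 63.87.255.255) -> Router Q
  63.84.0.0/15 (63.84.0.0 - 63.85.255.255) -> Router L
More-specific entries that do NOT match:
  63.85.118.128/30 (63.85.118.128 - 63.85.118.131) does not contain 63.85.118.146
  63.85.119.128/25 (63.85.119.128 - 63.85.119.255) does not contain 63.85.118.146
  63.85.124.0/22 (63.85.124.0 - 63.85.127.255) does not contain 63.85.118.146
  63.85.112.0/22 (63.85.112.0 - 63.85.115.255) does not contain 63.85.118.146
  63.85.84.0/22 (63.85.84.0 - 63.85.87.255) does not contain 63.85.118.146
  63.85.64.0/19 (63.85.64.0 - 63.85.95.255) does not contain 63.85.118.146
Longest matching prefix is /15 -> next hop Router L.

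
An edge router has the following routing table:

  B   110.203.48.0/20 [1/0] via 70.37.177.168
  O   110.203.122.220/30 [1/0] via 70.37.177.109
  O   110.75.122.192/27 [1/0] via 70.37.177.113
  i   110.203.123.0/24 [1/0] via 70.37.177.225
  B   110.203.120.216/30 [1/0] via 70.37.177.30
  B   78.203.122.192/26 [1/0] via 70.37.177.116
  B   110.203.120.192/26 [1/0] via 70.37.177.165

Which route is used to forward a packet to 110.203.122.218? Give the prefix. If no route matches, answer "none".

none

110.203.122.218 is outside every listed prefix and there is no default route.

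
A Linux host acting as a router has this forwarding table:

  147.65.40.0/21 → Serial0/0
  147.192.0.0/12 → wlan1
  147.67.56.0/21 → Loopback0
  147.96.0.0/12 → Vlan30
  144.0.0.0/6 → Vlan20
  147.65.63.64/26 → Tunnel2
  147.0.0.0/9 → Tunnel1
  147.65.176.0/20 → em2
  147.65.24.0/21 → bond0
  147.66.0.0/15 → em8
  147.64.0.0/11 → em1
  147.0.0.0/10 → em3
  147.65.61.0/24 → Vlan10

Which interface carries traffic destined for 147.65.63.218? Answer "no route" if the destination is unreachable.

em1

Routes whose prefix contains 147.65.63.218:
  144.0.0.0/6 (144.0.0.0 - 147.255.255.255) -> Vlan20
  147.0.0.0/9 (147.0.0.0 - 147.127.255.255) -> Tunnel1
  147.64.0.0/11 (147.64.0.0 - 147.95.255.255) -> em1
More-specific entries that do NOT match:
  147.65.63.64/26 (147.65.63.64 - 147.65.63.127) does not contain 147.65.63.218
  147.65.61.0/24 (147.65.61.0 - 147.65.61.255) does not contain 147.65.63.218
  147.65.40.0/21 (147.65.40.0 - 147.65.47.255) does not contain 147.65.63.218
  147.67.56.0/21 (147.67.56.0 - 147.67.63.255) does not contain 147.65.63.218
  147.65.24.0/21 (147.65.24.0 - 147.65.31.255) does not contain 147.65.63.218
  147.65.176.0/20 (147.65.176.0 - 147.65.191.255) does not contain 147.65.63.218
  147.66.0.0/15 (147.66.0.0 - 147.67.255.255) does not contain 147.65.63.218
  147.192.0.0/12 (147.192.0.0 - 147.207.255.255) does not contain 147.65.63.218
  147.96.0.0/12 (147.96.0.0 - 147.111.255.255) does not contain 147.65.63.218
Longest matching prefix is /11 -> interface em1.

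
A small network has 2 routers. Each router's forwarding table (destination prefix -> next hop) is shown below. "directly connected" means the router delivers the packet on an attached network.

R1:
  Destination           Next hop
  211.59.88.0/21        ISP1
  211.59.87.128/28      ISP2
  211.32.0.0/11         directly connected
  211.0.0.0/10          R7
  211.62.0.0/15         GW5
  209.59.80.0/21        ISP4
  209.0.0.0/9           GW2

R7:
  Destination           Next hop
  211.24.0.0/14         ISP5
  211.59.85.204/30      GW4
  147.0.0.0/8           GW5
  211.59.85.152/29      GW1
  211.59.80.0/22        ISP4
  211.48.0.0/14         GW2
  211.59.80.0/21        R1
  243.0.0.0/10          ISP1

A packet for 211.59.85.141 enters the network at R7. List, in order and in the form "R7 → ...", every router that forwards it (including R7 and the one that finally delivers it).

At R7: longest match for 211.59.85.141 is 211.59.80.0/21 -> R1
At R1: longest match for 211.59.85.141 is 211.32.0.0/11 -> directly connected

R7 → R1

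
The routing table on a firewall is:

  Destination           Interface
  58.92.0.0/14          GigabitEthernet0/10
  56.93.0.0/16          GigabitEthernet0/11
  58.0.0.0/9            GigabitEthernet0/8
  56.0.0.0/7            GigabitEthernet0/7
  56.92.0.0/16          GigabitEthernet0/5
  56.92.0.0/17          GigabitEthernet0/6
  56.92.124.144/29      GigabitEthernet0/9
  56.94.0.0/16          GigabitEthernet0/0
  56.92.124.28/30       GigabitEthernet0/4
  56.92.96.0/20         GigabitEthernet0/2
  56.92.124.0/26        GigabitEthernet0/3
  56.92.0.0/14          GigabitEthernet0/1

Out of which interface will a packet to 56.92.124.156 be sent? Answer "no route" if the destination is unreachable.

GigabitEthernet0/6

Routes whose prefix contains 56.92.124.156:
  56.0.0.0/7 (56.0.0.0 - 57.255.255.255) -> GigabitEthernet0/7
  56.92.0.0/14 (56.92.0.0 - 56.95.255.255) -> GigabitEthernet0/1
  56.92.0.0/16 (56.92.0.0 - 56.92.255.255) -> GigabitEthernet0/5
  56.92.0.0/17 (56.92.0.0 - 56.92.127.255) -> GigabitEthernet0/6
More-specific entries that do NOT match:
  56.92.124.28/30 (56.92.124.28 - 56.92.124.31) does not contain 56.92.124.156
  56.92.124.144/29 (56.92.124.144 - 56.92.124.151) does not contain 56.92.124.156
  56.92.124.0/26 (56.92.124.0 - 56.92.124.63) does not contain 56.92.124.156
  56.92.96.0/20 (56.92.96.0 - 56.92.111.255) does not contain 56.92.124.156
Longest matching prefix is /17 -> interface GigabitEthernet0/6.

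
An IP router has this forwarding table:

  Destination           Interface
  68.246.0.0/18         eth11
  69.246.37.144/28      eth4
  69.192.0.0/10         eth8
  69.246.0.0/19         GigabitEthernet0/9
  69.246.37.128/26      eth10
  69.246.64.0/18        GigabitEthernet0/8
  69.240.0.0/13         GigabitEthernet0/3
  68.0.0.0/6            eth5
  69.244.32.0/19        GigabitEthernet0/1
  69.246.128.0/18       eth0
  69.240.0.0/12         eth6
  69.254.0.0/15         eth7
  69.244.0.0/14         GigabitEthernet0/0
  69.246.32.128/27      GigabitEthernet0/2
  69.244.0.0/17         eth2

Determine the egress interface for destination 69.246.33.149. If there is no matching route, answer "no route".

GigabitEthernet0/0

Routes whose prefix contains 69.246.33.149:
  68.0.0.0/6 (68.0.0.0 - 71.255.255.255) -> eth5
  69.192.0.0/10 (69.192.0.0 - 69.255.255.255) -> eth8
  69.240.0.0/12 (69.240.0.0 - 69.255.255.255) -> eth6
  69.240.0.0/13 (69.240.0.0 - 69.247.255.255) -> GigabitEthernet0/3
  69.244.0.0/14 (69.244.0.0 - 69.247.255.255) -> GigabitEthernet0/0
More-specific entries that do NOT match:
  69.246.37.144/28 (69.246.37.144 - 69.246.37.159) does not contain 69.246.33.149
  69.246.32.128/27 (69.246.32.128 - 69.246.32.159) does not contain 69.246.33.149
  69.246.37.128/26 (69.246.37.128 - 69.246.37.191) does not contain 69.246.33.149
  69.246.0.0/19 (69.246.0.0 - 69.246.31.255) does not contain 69.246.33.149
  69.244.32.0/19 (69.244.32.0 - 69.244.63.255) does not contain 69.246.33.149
  68.246.0.0/18 (68.246.0.0 - 68.246.63.255) does not contain 69.246.33.149
  69.246.64.0/18 (69.246.64.0 - 69.246.127.255) does not contain 69.246.33.149
  69.246.128.0/18 (69.246.128.0 - 69.246.191.255) does not contain 69.246.33.149
  69.244.0.0/17 (69.244.0.0 - 69.244.127.255) does not contain 69.246.33.149
  69.254.0.0/15 (69.254.0.0 - 69.255.255.255) does not contain 69.246.33.149
Longest matching prefix is /14 -> interface GigabitEthernet0/0.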